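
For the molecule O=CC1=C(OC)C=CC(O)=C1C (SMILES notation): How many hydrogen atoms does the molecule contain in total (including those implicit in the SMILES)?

10

Walk through each heavy atom and fill implicit hydrogens from standard valence (C 4, N 3, O 2, S 2, halogen 1):
  atom 1: O, bond orders sum to 2 (valence 2) → 0 H
  atom 2: C, bond orders sum to 3 (valence 4) → 1 H
  atom 3: C, bond orders sum to 4 (valence 4) → 0 H
  atom 4: C, bond orders sum to 4 (valence 4) → 0 H
  atom 5: O, bond orders sum to 2 (valence 2) → 0 H
  atom 6: C, bond orders sum to 1 (valence 4) → 3 H
  atom 7: C, bond orders sum to 3 (valence 4) → 1 H
  atom 8: C, bond orders sum to 3 (valence 4) → 1 H
  atom 9: C, bond orders sum to 4 (valence 4) → 0 H
  atom 10: O, bond orders sum to 1 (valence 2) → 1 H
  atom 11: C, bond orders sum to 4 (valence 4) → 0 H
  atom 12: C, bond orders sum to 1 (valence 4) → 3 H
Total hydrogens: 10.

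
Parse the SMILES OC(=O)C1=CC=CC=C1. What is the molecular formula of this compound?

C7H6O2

Walk through each heavy atom and fill implicit hydrogens from standard valence (C 4, N 3, O 2, S 2, halogen 1):
  atom 1: O, bond orders sum to 1 (valence 2) → 1 H
  atom 2: C, bond orders sum to 4 (valence 4) → 0 H
  atom 3: O, bond orders sum to 2 (valence 2) → 0 H
  atom 4: C, bond orders sum to 4 (valence 4) → 0 H
  atom 5: C, bond orders sum to 3 (valence 4) → 1 H
  atom 6: C, bond orders sum to 3 (valence 4) → 1 H
  atom 7: C, bond orders sum to 3 (valence 4) → 1 H
  atom 8: C, bond orders sum to 3 (valence 4) → 1 H
  atom 9: C, bond orders sum to 3 (valence 4) → 1 H
Totals → C:7, H:6, O:2.
In Hill order: C7H6O2.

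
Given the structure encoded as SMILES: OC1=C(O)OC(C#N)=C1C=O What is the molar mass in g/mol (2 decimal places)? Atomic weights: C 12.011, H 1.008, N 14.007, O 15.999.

First, the molecular formula is C6H3NO4 (counting implicit H from valence).
  C: 6 × 12.011 = 72.066
  H: 3 × 1.008 = 3.024
  N: 1 × 14.007 = 14.007
  O: 4 × 15.999 = 63.996
Sum: 6×12.011 + 3×1.008 + 1×14.007 + 4×15.999 = 153.093 → 153.09 g/mol.

153.09 g/mol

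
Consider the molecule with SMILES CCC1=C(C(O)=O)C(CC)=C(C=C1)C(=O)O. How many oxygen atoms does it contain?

4

Scan the SMILES for O atoms (remember two-letter symbols like Cl and Br are single atoms).
Oxygen count: 4.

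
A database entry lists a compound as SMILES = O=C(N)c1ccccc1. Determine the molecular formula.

C7H7NO

Walk through each heavy atom and fill implicit hydrogens from standard valence (C 4, N 3, O 2, S 2, halogen 1); for lowercase aromatic atoms, an aromatic c carries 1 H when it has two neighbours and 0 H with three, and aromatic n carries 0 H:
  atom 1: O, bond orders sum to 2 (valence 2) → 0 H
  atom 2: C, bond orders sum to 4 (valence 4) → 0 H
  atom 3: N, bond orders sum to 1 (valence 3) → 2 H
  atom 4: aromatic c, 3 neighbours → 0 H
  atom 5: aromatic c, 2 neighbours → 1 H
  atom 6: aromatic c, 2 neighbours → 1 H
  atom 7: aromatic c, 2 neighbours → 1 H
  atom 8: aromatic c, 2 neighbours → 1 H
  atom 9: aromatic c, 2 neighbours → 1 H
Totals → C:7, H:7, N:1, O:1.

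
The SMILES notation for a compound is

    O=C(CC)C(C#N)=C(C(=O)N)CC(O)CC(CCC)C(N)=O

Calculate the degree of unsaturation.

6

Degree of unsaturation = (number of rings) + (number of π bonds).
Ring closures in the SMILES: 0.
π bonds: 4 double bonds (each 1 DoU), 1 triple bond (each 2 DoU) → 6 DoU from unsaturation.
Total DoU = 0 + 6 = 6.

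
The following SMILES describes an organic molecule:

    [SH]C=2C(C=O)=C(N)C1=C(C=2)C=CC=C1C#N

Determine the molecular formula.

Walk through each heavy atom and fill implicit hydrogens from standard valence (C 4, N 3, O 2, S 2, halogen 1):
  atom 1: S with explicit H count 1
  atom 2: C, bond orders sum to 4 (valence 4) → 0 H
  atom 3: C, bond orders sum to 4 (valence 4) → 0 H
  atom 4: C, bond orders sum to 3 (valence 4) → 1 H
  atom 5: O, bond orders sum to 2 (valence 2) → 0 H
  atom 6: C, bond orders sum to 4 (valence 4) → 0 H
  atom 7: N, bond orders sum to 1 (valence 3) → 2 H
  atom 8: C, bond orders sum to 4 (valence 4) → 0 H
  atom 9: C, bond orders sum to 4 (valence 4) → 0 H
  atom 10: C, bond orders sum to 3 (valence 4) → 1 H
  atom 11: C, bond orders sum to 3 (valence 4) → 1 H
  atom 12: C, bond orders sum to 3 (valence 4) → 1 H
  atom 13: C, bond orders sum to 3 (valence 4) → 1 H
  atom 14: C, bond orders sum to 4 (valence 4) → 0 H
  atom 15: C, bond orders sum to 4 (valence 4) → 0 H
  atom 16: N, bond orders sum to 3 (valence 3) → 0 H
Totals → C:12, H:8, N:2, O:1, S:1.
In Hill order: C12H8N2OS.

C12H8N2OS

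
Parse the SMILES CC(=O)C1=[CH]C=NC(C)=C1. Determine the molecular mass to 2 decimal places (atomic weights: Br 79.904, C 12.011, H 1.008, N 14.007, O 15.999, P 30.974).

First, the molecular formula is C8H9NO (counting implicit H from valence).
  C: 8 × 12.011 = 96.088
  H: 9 × 1.008 = 9.072
  N: 1 × 14.007 = 14.007
  O: 1 × 15.999 = 15.999
Sum: 8×12.011 + 9×1.008 + 1×14.007 + 1×15.999 = 135.166 → 135.17 g/mol.

135.17 g/mol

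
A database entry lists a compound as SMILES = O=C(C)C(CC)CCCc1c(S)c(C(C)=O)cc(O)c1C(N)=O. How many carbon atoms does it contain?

17

Count every carbon token in the SMILES (each C, including those in ring-closure positions and inside branches).
Carbon count: 17.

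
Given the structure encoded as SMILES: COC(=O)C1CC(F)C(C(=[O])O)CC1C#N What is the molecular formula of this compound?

Walk through each heavy atom and fill implicit hydrogens from standard valence (C 4, N 3, O 2, S 2, halogen 1):
  atom 1: C, bond orders sum to 1 (valence 4) → 3 H
  atom 2: O, bond orders sum to 2 (valence 2) → 0 H
  atom 3: C, bond orders sum to 4 (valence 4) → 0 H
  atom 4: O, bond orders sum to 2 (valence 2) → 0 H
  atom 5: C, bond orders sum to 3 (valence 4) → 1 H
  atom 6: C, bond orders sum to 2 (valence 4) → 2 H
  atom 7: C, bond orders sum to 3 (valence 4) → 1 H
  atom 8: F (halogen, monovalent) → 0 H
  atom 9: C, bond orders sum to 3 (valence 4) → 1 H
  atom 10: C, bond orders sum to 4 (valence 4) → 0 H
  atom 11: O with explicit H count 0
  atom 12: O, bond orders sum to 1 (valence 2) → 1 H
  atom 13: C, bond orders sum to 2 (valence 4) → 2 H
  atom 14: C, bond orders sum to 3 (valence 4) → 1 H
  atom 15: C, bond orders sum to 4 (valence 4) → 0 H
  atom 16: N, bond orders sum to 3 (valence 3) → 0 H
Totals → C:10, H:12, F:1, N:1, O:4.

C10H12FNO4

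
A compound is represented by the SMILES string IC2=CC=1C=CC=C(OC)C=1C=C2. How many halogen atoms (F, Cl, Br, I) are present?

1

Halogen atoms appear at heavy-atom position 1 (1×I).
Other groups present: 1 ether.
Halogen count: 1.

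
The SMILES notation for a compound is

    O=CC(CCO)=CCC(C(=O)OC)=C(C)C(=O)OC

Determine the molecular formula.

Walk through each heavy atom and fill implicit hydrogens from standard valence (C 4, N 3, O 2, S 2, halogen 1):
  atom 1: O, bond orders sum to 2 (valence 2) → 0 H
  atom 2: C, bond orders sum to 3 (valence 4) → 1 H
  atom 3: C, bond orders sum to 4 (valence 4) → 0 H
  atom 4: C, bond orders sum to 2 (valence 4) → 2 H
  atom 5: C, bond orders sum to 2 (valence 4) → 2 H
  atom 6: O, bond orders sum to 1 (valence 2) → 1 H
  atom 7: C, bond orders sum to 3 (valence 4) → 1 H
  atom 8: C, bond orders sum to 2 (valence 4) → 2 H
  atom 9: C, bond orders sum to 4 (valence 4) → 0 H
  atom 10: C, bond orders sum to 4 (valence 4) → 0 H
  atom 11: O, bond orders sum to 2 (valence 2) → 0 H
  atom 12: O, bond orders sum to 2 (valence 2) → 0 H
  atom 13: C, bond orders sum to 1 (valence 4) → 3 H
  atom 14: C, bond orders sum to 4 (valence 4) → 0 H
  atom 15: C, bond orders sum to 1 (valence 4) → 3 H
  atom 16: C, bond orders sum to 4 (valence 4) → 0 H
  atom 17: O, bond orders sum to 2 (valence 2) → 0 H
  atom 18: O, bond orders sum to 2 (valence 2) → 0 H
  atom 19: C, bond orders sum to 1 (valence 4) → 3 H
Totals → C:13, H:18, O:6.
In Hill order: C13H18O6.

C13H18O6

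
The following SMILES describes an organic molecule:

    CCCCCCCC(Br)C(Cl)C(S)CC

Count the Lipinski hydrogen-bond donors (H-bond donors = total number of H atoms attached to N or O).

0

Donors: find every N or O and count the H atoms it carries.
  (no N or O atoms present)
Lipinski HBD = 0.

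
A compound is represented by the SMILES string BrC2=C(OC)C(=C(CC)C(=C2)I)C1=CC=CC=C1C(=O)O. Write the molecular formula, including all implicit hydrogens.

Walk through each heavy atom and fill implicit hydrogens from standard valence (C 4, N 3, O 2, S 2, halogen 1):
  atom 1: Br (halogen, monovalent) → 0 H
  atom 2: C, bond orders sum to 4 (valence 4) → 0 H
  atom 3: C, bond orders sum to 4 (valence 4) → 0 H
  atom 4: O, bond orders sum to 2 (valence 2) → 0 H
  atom 5: C, bond orders sum to 1 (valence 4) → 3 H
  atom 6: C, bond orders sum to 4 (valence 4) → 0 H
  atom 7: C, bond orders sum to 4 (valence 4) → 0 H
  atom 8: C, bond orders sum to 2 (valence 4) → 2 H
  atom 9: C, bond orders sum to 1 (valence 4) → 3 H
  atom 10: C, bond orders sum to 4 (valence 4) → 0 H
  atom 11: C, bond orders sum to 3 (valence 4) → 1 H
  atom 12: I (halogen, monovalent) → 0 H
  atom 13: C, bond orders sum to 4 (valence 4) → 0 H
  atom 14: C, bond orders sum to 3 (valence 4) → 1 H
  atom 15: C, bond orders sum to 3 (valence 4) → 1 H
  atom 16: C, bond orders sum to 3 (valence 4) → 1 H
  atom 17: C, bond orders sum to 3 (valence 4) → 1 H
  atom 18: C, bond orders sum to 4 (valence 4) → 0 H
  atom 19: C, bond orders sum to 4 (valence 4) → 0 H
  atom 20: O, bond orders sum to 2 (valence 2) → 0 H
  atom 21: O, bond orders sum to 1 (valence 2) → 1 H
Totals → C:16, H:14, Br:1, I:1, O:3.
In Hill order: C16H14BrIO3.

C16H14BrIO3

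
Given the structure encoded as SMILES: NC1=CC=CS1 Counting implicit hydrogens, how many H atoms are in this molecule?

5

Walk through each heavy atom and fill implicit hydrogens from standard valence (C 4, N 3, O 2, S 2, halogen 1):
  atom 1: N, bond orders sum to 1 (valence 3) → 2 H
  atom 2: C, bond orders sum to 4 (valence 4) → 0 H
  atom 3: C, bond orders sum to 3 (valence 4) → 1 H
  atom 4: C, bond orders sum to 3 (valence 4) → 1 H
  atom 5: C, bond orders sum to 3 (valence 4) → 1 H
  atom 6: S, bond orders sum to 2 (valence 2) → 0 H
Total hydrogens: 5.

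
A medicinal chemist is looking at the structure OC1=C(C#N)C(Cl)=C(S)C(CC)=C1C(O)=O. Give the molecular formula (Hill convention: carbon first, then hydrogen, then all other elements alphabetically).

Walk through each heavy atom and fill implicit hydrogens from standard valence (C 4, N 3, O 2, S 2, halogen 1):
  atom 1: O, bond orders sum to 1 (valence 2) → 1 H
  atom 2: C, bond orders sum to 4 (valence 4) → 0 H
  atom 3: C, bond orders sum to 4 (valence 4) → 0 H
  atom 4: C, bond orders sum to 4 (valence 4) → 0 H
  atom 5: N, bond orders sum to 3 (valence 3) → 0 H
  atom 6: C, bond orders sum to 4 (valence 4) → 0 H
  atom 7: Cl (halogen, monovalent) → 0 H
  atom 8: C, bond orders sum to 4 (valence 4) → 0 H
  atom 9: S, bond orders sum to 1 (valence 2) → 1 H
  atom 10: C, bond orders sum to 4 (valence 4) → 0 H
  atom 11: C, bond orders sum to 2 (valence 4) → 2 H
  atom 12: C, bond orders sum to 1 (valence 4) → 3 H
  atom 13: C, bond orders sum to 4 (valence 4) → 0 H
  atom 14: C, bond orders sum to 4 (valence 4) → 0 H
  atom 15: O, bond orders sum to 1 (valence 2) → 1 H
  atom 16: O, bond orders sum to 2 (valence 2) → 0 H
Totals → C:10, H:8, Cl:1, N:1, O:3, S:1.

C10H8ClNO3S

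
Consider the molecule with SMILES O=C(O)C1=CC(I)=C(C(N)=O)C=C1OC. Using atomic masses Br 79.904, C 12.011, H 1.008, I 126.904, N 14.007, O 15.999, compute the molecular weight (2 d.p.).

First, the molecular formula is C9H8INO4 (counting implicit H from valence).
  C: 9 × 12.011 = 108.099
  H: 8 × 1.008 = 8.064
  I: 1 × 126.904 = 126.904
  N: 1 × 14.007 = 14.007
  O: 4 × 15.999 = 63.996
Sum: 9×12.011 + 8×1.008 + 1×126.904 + 1×14.007 + 4×15.999 = 321.070 → 321.07 g/mol.

321.07 g/mol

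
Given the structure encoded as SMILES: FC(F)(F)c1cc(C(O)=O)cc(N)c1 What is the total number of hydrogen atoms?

Walk through each heavy atom and fill implicit hydrogens from standard valence (C 4, N 3, O 2, S 2, halogen 1); for lowercase aromatic atoms, an aromatic c carries 1 H when it has two neighbours and 0 H with three, and aromatic n carries 0 H:
  atom 1: F (halogen, monovalent) → 0 H
  atom 2: C, bond orders sum to 4 (valence 4) → 0 H
  atom 3: F (halogen, monovalent) → 0 H
  atom 4: F (halogen, monovalent) → 0 H
  atom 5: aromatic c, 3 neighbours → 0 H
  atom 6: aromatic c, 2 neighbours → 1 H
  atom 7: aromatic c, 3 neighbours → 0 H
  atom 8: C, bond orders sum to 4 (valence 4) → 0 H
  atom 9: O, bond orders sum to 1 (valence 2) → 1 H
  atom 10: O, bond orders sum to 2 (valence 2) → 0 H
  atom 11: aromatic c, 2 neighbours → 1 H
  atom 12: aromatic c, 3 neighbours → 0 H
  atom 13: N, bond orders sum to 1 (valence 3) → 2 H
  atom 14: aromatic c, 2 neighbours → 1 H
Total hydrogens: 6.

6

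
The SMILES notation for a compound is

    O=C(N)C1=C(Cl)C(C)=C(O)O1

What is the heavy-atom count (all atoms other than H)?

Every atom symbol written in the SMILES (organic subset) is one heavy atom; implicit H are not written.
Heavy atoms by element → C:6, Cl:1, N:1, O:3.
Total: 11.

11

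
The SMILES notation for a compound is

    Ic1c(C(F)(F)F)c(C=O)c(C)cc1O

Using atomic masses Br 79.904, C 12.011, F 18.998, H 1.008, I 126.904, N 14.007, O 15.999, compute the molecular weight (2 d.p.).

330.04 g/mol

First, the molecular formula is C9H6F3IO2 (counting implicit H from valence).
  C: 9 × 12.011 = 108.099
  F: 3 × 18.998 = 56.994
  H: 6 × 1.008 = 6.048
  I: 1 × 126.904 = 126.904
  O: 2 × 15.999 = 31.998
Sum: 9×12.011 + 3×18.998 + 6×1.008 + 1×126.904 + 2×15.999 = 330.043 → 330.04 g/mol.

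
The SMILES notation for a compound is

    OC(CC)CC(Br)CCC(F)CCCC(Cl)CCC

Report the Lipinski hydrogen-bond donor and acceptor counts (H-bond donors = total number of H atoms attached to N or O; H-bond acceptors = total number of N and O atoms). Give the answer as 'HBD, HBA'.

Donors: find every N or O and count the H atoms it carries.
  atom 1 (O): bond orders sum to 1 → 1 H
Lipinski HBD = 1.
Acceptors: N atoms = 0, O atoms = 1 → HBA = 1.

1, 1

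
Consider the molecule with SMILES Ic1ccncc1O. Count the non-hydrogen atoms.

8

Every atom symbol written in the SMILES (organic subset) is one heavy atom; implicit H are not written.
Heavy atoms by element → C:5, I:1, N:1, O:1.
Total: 8.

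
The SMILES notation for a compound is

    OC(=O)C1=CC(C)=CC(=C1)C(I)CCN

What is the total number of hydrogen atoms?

Walk through each heavy atom and fill implicit hydrogens from standard valence (C 4, N 3, O 2, S 2, halogen 1):
  atom 1: O, bond orders sum to 1 (valence 2) → 1 H
  atom 2: C, bond orders sum to 4 (valence 4) → 0 H
  atom 3: O, bond orders sum to 2 (valence 2) → 0 H
  atom 4: C, bond orders sum to 4 (valence 4) → 0 H
  atom 5: C, bond orders sum to 3 (valence 4) → 1 H
  atom 6: C, bond orders sum to 4 (valence 4) → 0 H
  atom 7: C, bond orders sum to 1 (valence 4) → 3 H
  atom 8: C, bond orders sum to 3 (valence 4) → 1 H
  atom 9: C, bond orders sum to 4 (valence 4) → 0 H
  atom 10: C, bond orders sum to 3 (valence 4) → 1 H
  atom 11: C, bond orders sum to 3 (valence 4) → 1 H
  atom 12: I (halogen, monovalent) → 0 H
  atom 13: C, bond orders sum to 2 (valence 4) → 2 H
  atom 14: C, bond orders sum to 2 (valence 4) → 2 H
  atom 15: N, bond orders sum to 1 (valence 3) → 2 H
Total hydrogens: 14.

14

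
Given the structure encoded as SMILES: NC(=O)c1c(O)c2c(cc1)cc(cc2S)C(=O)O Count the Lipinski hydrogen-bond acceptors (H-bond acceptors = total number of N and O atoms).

N atoms: 1; O atoms: 4.
Lipinski HBA = 1 + 4 = 5.

5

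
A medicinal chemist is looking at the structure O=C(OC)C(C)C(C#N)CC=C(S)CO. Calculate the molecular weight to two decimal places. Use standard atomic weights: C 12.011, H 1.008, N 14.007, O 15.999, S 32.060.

First, the molecular formula is C10H15NO3S (counting implicit H from valence).
  C: 10 × 12.011 = 120.110
  H: 15 × 1.008 = 15.120
  N: 1 × 14.007 = 14.007
  O: 3 × 15.999 = 47.997
  S: 1 × 32.060 = 32.060
Sum: 10×12.011 + 15×1.008 + 1×14.007 + 3×15.999 + 1×32.060 = 229.294 → 229.29 g/mol.

229.29 g/mol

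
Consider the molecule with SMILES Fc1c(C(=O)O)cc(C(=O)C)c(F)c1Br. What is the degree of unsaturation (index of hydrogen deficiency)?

Molecular formula: C9H5BrF2O3.
DoU = (2C + 2 + N − H − X) / 2, where X is the halogen count and O/S are ignored.
    = (2·9 + 2 + 0 − 5 − 3) / 2 = 12 / 2 = 6.

6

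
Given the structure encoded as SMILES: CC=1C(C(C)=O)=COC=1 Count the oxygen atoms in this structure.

Scan the SMILES for O atoms (remember two-letter symbols like Cl and Br are single atoms).
Oxygen count: 2.

2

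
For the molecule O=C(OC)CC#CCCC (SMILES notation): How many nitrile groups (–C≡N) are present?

0

Scan the SMILES for the nitrile motif — none present.
Groups that are present: 1 alkyne, 1 ester.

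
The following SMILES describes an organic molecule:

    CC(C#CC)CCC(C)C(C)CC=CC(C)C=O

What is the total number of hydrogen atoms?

28

Walk through each heavy atom and fill implicit hydrogens from standard valence (C 4, N 3, O 2, S 2, halogen 1):
  atom 1: C, bond orders sum to 1 (valence 4) → 3 H
  atom 2: C, bond orders sum to 3 (valence 4) → 1 H
  atom 3: C, bond orders sum to 4 (valence 4) → 0 H
  atom 4: C, bond orders sum to 4 (valence 4) → 0 H
  atom 5: C, bond orders sum to 1 (valence 4) → 3 H
  atom 6: C, bond orders sum to 2 (valence 4) → 2 H
  atom 7: C, bond orders sum to 2 (valence 4) → 2 H
  atom 8: C, bond orders sum to 3 (valence 4) → 1 H
  atom 9: C, bond orders sum to 1 (valence 4) → 3 H
  atom 10: C, bond orders sum to 3 (valence 4) → 1 H
  atom 11: C, bond orders sum to 1 (valence 4) → 3 H
  atom 12: C, bond orders sum to 2 (valence 4) → 2 H
  atom 13: C, bond orders sum to 3 (valence 4) → 1 H
  atom 14: C, bond orders sum to 3 (valence 4) → 1 H
  atom 15: C, bond orders sum to 3 (valence 4) → 1 H
  atom 16: C, bond orders sum to 1 (valence 4) → 3 H
  atom 17: C, bond orders sum to 3 (valence 4) → 1 H
  atom 18: O, bond orders sum to 2 (valence 2) → 0 H
Total hydrogens: 28.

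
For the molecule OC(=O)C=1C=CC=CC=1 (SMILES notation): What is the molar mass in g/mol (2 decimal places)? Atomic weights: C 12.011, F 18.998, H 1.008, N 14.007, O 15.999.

First, the molecular formula is C7H6O2 (counting implicit H from valence).
  C: 7 × 12.011 = 84.077
  H: 6 × 1.008 = 6.048
  O: 2 × 15.999 = 31.998
Sum: 7×12.011 + 6×1.008 + 2×15.999 = 122.123 → 122.12 g/mol.

122.12 g/mol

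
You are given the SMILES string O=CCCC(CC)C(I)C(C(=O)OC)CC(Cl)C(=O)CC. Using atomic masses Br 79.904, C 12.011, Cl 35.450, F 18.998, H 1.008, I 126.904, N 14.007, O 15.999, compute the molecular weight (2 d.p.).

First, the molecular formula is C15H24ClIO4 (counting implicit H from valence).
  C: 15 × 12.011 = 180.165
  Cl: 1 × 35.450 = 35.450
  H: 24 × 1.008 = 24.192
  I: 1 × 126.904 = 126.904
  O: 4 × 15.999 = 63.996
Sum: 15×12.011 + 1×35.450 + 24×1.008 + 1×126.904 + 4×15.999 = 430.707 → 430.71 g/mol.

430.71 g/mol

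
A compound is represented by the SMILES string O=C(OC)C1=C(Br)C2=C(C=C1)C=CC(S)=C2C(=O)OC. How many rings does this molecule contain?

2

In SMILES, each pair of matching ring-closure digits denotes one ring-closing bond; the number of such bonds equals the number of independent rings.
Ring-closure bonds here: 2.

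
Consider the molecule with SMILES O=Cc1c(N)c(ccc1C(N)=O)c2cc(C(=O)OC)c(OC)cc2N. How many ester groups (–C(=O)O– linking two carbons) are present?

1

The ester motif appears at heavy-atom position 16 in the SMILES.
Other groups present: 1 aldehyde, 1 amide, 1 ether, 2 primary amine.
Ester count: 1.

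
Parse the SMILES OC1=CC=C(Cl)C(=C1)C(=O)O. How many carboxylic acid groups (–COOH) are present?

The carboxylic acid motif appears at heavy-atom position 9 in the SMILES.
Other groups present: 1 hydroxyl.
Carboxylic acid count: 1.

1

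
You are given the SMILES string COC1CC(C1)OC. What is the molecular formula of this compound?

C6H12O2

Walk through each heavy atom and fill implicit hydrogens from standard valence (C 4, N 3, O 2, S 2, halogen 1):
  atom 1: C, bond orders sum to 1 (valence 4) → 3 H
  atom 2: O, bond orders sum to 2 (valence 2) → 0 H
  atom 3: C, bond orders sum to 3 (valence 4) → 1 H
  atom 4: C, bond orders sum to 2 (valence 4) → 2 H
  atom 5: C, bond orders sum to 3 (valence 4) → 1 H
  atom 6: C, bond orders sum to 2 (valence 4) → 2 H
  atom 7: O, bond orders sum to 2 (valence 2) → 0 H
  atom 8: C, bond orders sum to 1 (valence 4) → 3 H
Totals → C:6, H:12, O:2.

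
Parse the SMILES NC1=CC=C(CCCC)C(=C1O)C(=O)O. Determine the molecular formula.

Walk through each heavy atom and fill implicit hydrogens from standard valence (C 4, N 3, O 2, S 2, halogen 1):
  atom 1: N, bond orders sum to 1 (valence 3) → 2 H
  atom 2: C, bond orders sum to 4 (valence 4) → 0 H
  atom 3: C, bond orders sum to 3 (valence 4) → 1 H
  atom 4: C, bond orders sum to 3 (valence 4) → 1 H
  atom 5: C, bond orders sum to 4 (valence 4) → 0 H
  atom 6: C, bond orders sum to 2 (valence 4) → 2 H
  atom 7: C, bond orders sum to 2 (valence 4) → 2 H
  atom 8: C, bond orders sum to 2 (valence 4) → 2 H
  atom 9: C, bond orders sum to 1 (valence 4) → 3 H
  atom 10: C, bond orders sum to 4 (valence 4) → 0 H
  atom 11: C, bond orders sum to 4 (valence 4) → 0 H
  atom 12: O, bond orders sum to 1 (valence 2) → 1 H
  atom 13: C, bond orders sum to 4 (valence 4) → 0 H
  atom 14: O, bond orders sum to 2 (valence 2) → 0 H
  atom 15: O, bond orders sum to 1 (valence 2) → 1 H
Totals → C:11, H:15, N:1, O:3.

C11H15NO3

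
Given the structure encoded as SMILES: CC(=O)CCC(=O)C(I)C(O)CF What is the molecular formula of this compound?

Walk through each heavy atom and fill implicit hydrogens from standard valence (C 4, N 3, O 2, S 2, halogen 1):
  atom 1: C, bond orders sum to 1 (valence 4) → 3 H
  atom 2: C, bond orders sum to 4 (valence 4) → 0 H
  atom 3: O, bond orders sum to 2 (valence 2) → 0 H
  atom 4: C, bond orders sum to 2 (valence 4) → 2 H
  atom 5: C, bond orders sum to 2 (valence 4) → 2 H
  atom 6: C, bond orders sum to 4 (valence 4) → 0 H
  atom 7: O, bond orders sum to 2 (valence 2) → 0 H
  atom 8: C, bond orders sum to 3 (valence 4) → 1 H
  atom 9: I (halogen, monovalent) → 0 H
  atom 10: C, bond orders sum to 3 (valence 4) → 1 H
  atom 11: O, bond orders sum to 1 (valence 2) → 1 H
  atom 12: C, bond orders sum to 2 (valence 4) → 2 H
  atom 13: F (halogen, monovalent) → 0 H
Totals → C:8, H:12, F:1, I:1, O:3.

C8H12FIO3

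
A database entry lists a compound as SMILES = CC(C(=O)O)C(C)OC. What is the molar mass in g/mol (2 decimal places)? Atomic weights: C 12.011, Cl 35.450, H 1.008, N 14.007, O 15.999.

First, the molecular formula is C6H12O3 (counting implicit H from valence).
  C: 6 × 12.011 = 72.066
  H: 12 × 1.008 = 12.096
  O: 3 × 15.999 = 47.997
Sum: 6×12.011 + 12×1.008 + 3×15.999 = 132.159 → 132.16 g/mol.

132.16 g/mol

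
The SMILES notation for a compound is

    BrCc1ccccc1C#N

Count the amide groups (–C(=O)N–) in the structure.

0

Scan the SMILES for the amide motif — none present.
Groups that are present: 1 nitrile.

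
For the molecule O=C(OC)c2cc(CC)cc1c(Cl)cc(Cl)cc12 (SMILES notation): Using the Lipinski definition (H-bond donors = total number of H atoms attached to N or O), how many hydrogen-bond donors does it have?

Donors: find every N or O and count the H atoms it carries.
  atom 1 (O): bond orders sum to 2 → 0 H
  atom 3 (O): bond orders sum to 2 → 0 H
Lipinski HBD = 0.

0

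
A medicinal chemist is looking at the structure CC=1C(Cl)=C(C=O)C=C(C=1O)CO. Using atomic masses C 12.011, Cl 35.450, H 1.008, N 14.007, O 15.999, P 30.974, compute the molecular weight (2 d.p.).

200.62 g/mol

First, the molecular formula is C9H9ClO3 (counting implicit H from valence).
  C: 9 × 12.011 = 108.099
  Cl: 1 × 35.450 = 35.450
  H: 9 × 1.008 = 9.072
  O: 3 × 15.999 = 47.997
Sum: 9×12.011 + 1×35.450 + 9×1.008 + 3×15.999 = 200.618 → 200.62 g/mol.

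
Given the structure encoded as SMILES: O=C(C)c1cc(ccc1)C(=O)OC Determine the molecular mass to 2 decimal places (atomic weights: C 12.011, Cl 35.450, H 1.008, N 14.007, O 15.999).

First, the molecular formula is C10H10O3 (counting implicit H from valence).
  C: 10 × 12.011 = 120.110
  H: 10 × 1.008 = 10.080
  O: 3 × 15.999 = 47.997
Sum: 10×12.011 + 10×1.008 + 3×15.999 = 178.187 → 178.19 g/mol.

178.19 g/mol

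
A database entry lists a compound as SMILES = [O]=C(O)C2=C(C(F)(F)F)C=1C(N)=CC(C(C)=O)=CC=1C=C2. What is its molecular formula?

Walk through each heavy atom and fill implicit hydrogens from standard valence (C 4, N 3, O 2, S 2, halogen 1):
  atom 1: O with explicit H count 0
  atom 2: C, bond orders sum to 4 (valence 4) → 0 H
  atom 3: O, bond orders sum to 1 (valence 2) → 1 H
  atom 4: C, bond orders sum to 4 (valence 4) → 0 H
  atom 5: C, bond orders sum to 4 (valence 4) → 0 H
  atom 6: C, bond orders sum to 4 (valence 4) → 0 H
  atom 7: F (halogen, monovalent) → 0 H
  atom 8: F (halogen, monovalent) → 0 H
  atom 9: F (halogen, monovalent) → 0 H
  atom 10: C, bond orders sum to 4 (valence 4) → 0 H
  atom 11: C, bond orders sum to 4 (valence 4) → 0 H
  atom 12: N, bond orders sum to 1 (valence 3) → 2 H
  atom 13: C, bond orders sum to 3 (valence 4) → 1 H
  atom 14: C, bond orders sum to 4 (valence 4) → 0 H
  atom 15: C, bond orders sum to 4 (valence 4) → 0 H
  atom 16: C, bond orders sum to 1 (valence 4) → 3 H
  atom 17: O, bond orders sum to 2 (valence 2) → 0 H
  atom 18: C, bond orders sum to 3 (valence 4) → 1 H
  atom 19: C, bond orders sum to 4 (valence 4) → 0 H
  atom 20: C, bond orders sum to 3 (valence 4) → 1 H
  atom 21: C, bond orders sum to 3 (valence 4) → 1 H
Totals → C:14, H:10, F:3, N:1, O:3.
In Hill order: C14H10F3NO3.

C14H10F3NO3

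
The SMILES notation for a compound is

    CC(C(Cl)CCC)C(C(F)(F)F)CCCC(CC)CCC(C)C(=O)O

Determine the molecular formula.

Walk through each heavy atom and fill implicit hydrogens from standard valence (C 4, N 3, O 2, S 2, halogen 1):
  atom 1: C, bond orders sum to 1 (valence 4) → 3 H
  atom 2: C, bond orders sum to 3 (valence 4) → 1 H
  atom 3: C, bond orders sum to 3 (valence 4) → 1 H
  atom 4: Cl (halogen, monovalent) → 0 H
  atom 5: C, bond orders sum to 2 (valence 4) → 2 H
  atom 6: C, bond orders sum to 2 (valence 4) → 2 H
  atom 7: C, bond orders sum to 1 (valence 4) → 3 H
  atom 8: C, bond orders sum to 3 (valence 4) → 1 H
  atom 9: C, bond orders sum to 4 (valence 4) → 0 H
  atom 10: F (halogen, monovalent) → 0 H
  atom 11: F (halogen, monovalent) → 0 H
  atom 12: F (halogen, monovalent) → 0 H
  atom 13: C, bond orders sum to 2 (valence 4) → 2 H
  atom 14: C, bond orders sum to 2 (valence 4) → 2 H
  atom 15: C, bond orders sum to 2 (valence 4) → 2 H
  atom 16: C, bond orders sum to 3 (valence 4) → 1 H
  atom 17: C, bond orders sum to 2 (valence 4) → 2 H
  atom 18: C, bond orders sum to 1 (valence 4) → 3 H
  atom 19: C, bond orders sum to 2 (valence 4) → 2 H
  atom 20: C, bond orders sum to 2 (valence 4) → 2 H
  atom 21: C, bond orders sum to 3 (valence 4) → 1 H
  atom 22: C, bond orders sum to 1 (valence 4) → 3 H
  atom 23: C, bond orders sum to 4 (valence 4) → 0 H
  atom 24: O, bond orders sum to 2 (valence 2) → 0 H
  atom 25: O, bond orders sum to 1 (valence 2) → 1 H
Totals → C:19, H:34, Cl:1, F:3, O:2.
In Hill order: C19H34ClF3O2.

C19H34ClF3O2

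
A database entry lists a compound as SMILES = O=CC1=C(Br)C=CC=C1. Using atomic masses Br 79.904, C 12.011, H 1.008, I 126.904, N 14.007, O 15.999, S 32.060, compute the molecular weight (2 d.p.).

First, the molecular formula is C7H5BrO (counting implicit H from valence).
  Br: 1 × 79.904 = 79.904
  C: 7 × 12.011 = 84.077
  H: 5 × 1.008 = 5.040
  O: 1 × 15.999 = 15.999
Sum: 1×79.904 + 7×12.011 + 5×1.008 + 1×15.999 = 185.020 → 185.02 g/mol.

185.02 g/mol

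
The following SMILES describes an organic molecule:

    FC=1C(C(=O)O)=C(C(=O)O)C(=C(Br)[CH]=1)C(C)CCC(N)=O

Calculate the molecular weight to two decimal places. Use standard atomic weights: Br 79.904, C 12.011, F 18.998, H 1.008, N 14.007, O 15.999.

362.15 g/mol

First, the molecular formula is C13H13BrFNO5 (counting implicit H from valence).
  Br: 1 × 79.904 = 79.904
  C: 13 × 12.011 = 156.143
  F: 1 × 18.998 = 18.998
  H: 13 × 1.008 = 13.104
  N: 1 × 14.007 = 14.007
  O: 5 × 15.999 = 79.995
Sum: 1×79.904 + 13×12.011 + 1×18.998 + 13×1.008 + 1×14.007 + 5×15.999 = 362.151 → 362.15 g/mol.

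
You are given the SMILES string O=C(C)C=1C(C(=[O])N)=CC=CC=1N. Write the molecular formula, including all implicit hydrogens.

C9H10N2O2

Walk through each heavy atom and fill implicit hydrogens from standard valence (C 4, N 3, O 2, S 2, halogen 1):
  atom 1: O, bond orders sum to 2 (valence 2) → 0 H
  atom 2: C, bond orders sum to 4 (valence 4) → 0 H
  atom 3: C, bond orders sum to 1 (valence 4) → 3 H
  atom 4: C, bond orders sum to 4 (valence 4) → 0 H
  atom 5: C, bond orders sum to 4 (valence 4) → 0 H
  atom 6: C, bond orders sum to 4 (valence 4) → 0 H
  atom 7: O with explicit H count 0
  atom 8: N, bond orders sum to 1 (valence 3) → 2 H
  atom 9: C, bond orders sum to 3 (valence 4) → 1 H
  atom 10: C, bond orders sum to 3 (valence 4) → 1 H
  atom 11: C, bond orders sum to 3 (valence 4) → 1 H
  atom 12: C, bond orders sum to 4 (valence 4) → 0 H
  atom 13: N, bond orders sum to 1 (valence 3) → 2 H
Totals → C:9, H:10, N:2, O:2.
In Hill order: C9H10N2O2.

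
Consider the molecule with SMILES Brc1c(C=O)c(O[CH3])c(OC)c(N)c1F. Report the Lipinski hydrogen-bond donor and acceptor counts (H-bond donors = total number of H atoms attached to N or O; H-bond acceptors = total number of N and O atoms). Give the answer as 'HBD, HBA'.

Donors: find every N or O and count the H atoms it carries.
  atom 5 (O): bond orders sum to 2 → 0 H
  atom 7 (O): bond orders sum to 2 → 0 H
  atom 10 (O): bond orders sum to 2 → 0 H
  atom 13 (N): bond orders sum to 1 → 2 H
Lipinski HBD = 2.
Acceptors: N atoms = 1, O atoms = 3 → HBA = 4.

2, 4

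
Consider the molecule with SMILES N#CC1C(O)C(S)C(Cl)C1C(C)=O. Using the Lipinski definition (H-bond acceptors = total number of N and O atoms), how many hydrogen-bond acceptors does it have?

N atoms: 1; O atoms: 2.
Lipinski HBA = 1 + 2 = 3.

3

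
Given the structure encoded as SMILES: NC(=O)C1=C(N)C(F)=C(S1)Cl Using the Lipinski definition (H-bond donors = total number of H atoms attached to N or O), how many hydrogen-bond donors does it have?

Donors: find every N or O and count the H atoms it carries.
  atom 1 (N): bond orders sum to 1 → 2 H
  atom 3 (O): bond orders sum to 2 → 0 H
  atom 6 (N): bond orders sum to 1 → 2 H
Lipinski HBD = 4.

4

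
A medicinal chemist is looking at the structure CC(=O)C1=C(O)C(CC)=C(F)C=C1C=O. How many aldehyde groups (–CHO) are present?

The aldehyde motif appears at heavy-atom position 14 in the SMILES.
Other groups present: 1 hydroxyl, 1 ketone.
Aldehyde count: 1.

1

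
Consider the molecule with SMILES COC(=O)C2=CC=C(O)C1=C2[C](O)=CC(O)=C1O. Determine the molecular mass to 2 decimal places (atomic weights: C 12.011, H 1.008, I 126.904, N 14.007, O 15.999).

First, the molecular formula is C12H10O6 (counting implicit H from valence).
  C: 12 × 12.011 = 144.132
  H: 10 × 1.008 = 10.080
  O: 6 × 15.999 = 95.994
Sum: 12×12.011 + 10×1.008 + 6×15.999 = 250.206 → 250.21 g/mol.

250.21 g/mol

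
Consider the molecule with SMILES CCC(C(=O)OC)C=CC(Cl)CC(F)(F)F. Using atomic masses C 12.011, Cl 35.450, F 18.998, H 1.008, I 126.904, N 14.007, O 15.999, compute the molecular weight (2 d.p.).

First, the molecular formula is C10H14ClF3O2 (counting implicit H from valence).
  C: 10 × 12.011 = 120.110
  Cl: 1 × 35.450 = 35.450
  F: 3 × 18.998 = 56.994
  H: 14 × 1.008 = 14.112
  O: 2 × 15.999 = 31.998
Sum: 10×12.011 + 1×35.450 + 3×18.998 + 14×1.008 + 2×15.999 = 258.664 → 258.66 g/mol.

258.66 g/mol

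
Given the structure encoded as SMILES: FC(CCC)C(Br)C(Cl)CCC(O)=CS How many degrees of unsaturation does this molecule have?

Molecular formula: C10H17BrClFOS.
DoU = (2C + 2 + N − H − X) / 2, where X is the halogen count and O/S are ignored.
    = (2·10 + 2 + 0 − 17 − 3) / 2 = 2 / 2 = 1.

1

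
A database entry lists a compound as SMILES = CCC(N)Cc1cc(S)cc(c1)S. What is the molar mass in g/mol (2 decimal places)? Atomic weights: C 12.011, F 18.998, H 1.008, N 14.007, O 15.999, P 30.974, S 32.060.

213.36 g/mol

First, the molecular formula is C10H15NS2 (counting implicit H from valence).
  C: 10 × 12.011 = 120.110
  H: 15 × 1.008 = 15.120
  N: 1 × 14.007 = 14.007
  S: 2 × 32.060 = 64.120
Sum: 10×12.011 + 15×1.008 + 1×14.007 + 2×32.060 = 213.357 → 213.36 g/mol.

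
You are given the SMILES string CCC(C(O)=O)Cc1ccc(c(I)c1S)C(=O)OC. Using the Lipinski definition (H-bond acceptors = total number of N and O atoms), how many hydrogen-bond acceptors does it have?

N atoms: 0; O atoms: 4.
Lipinski HBA = 0 + 4 = 4.

4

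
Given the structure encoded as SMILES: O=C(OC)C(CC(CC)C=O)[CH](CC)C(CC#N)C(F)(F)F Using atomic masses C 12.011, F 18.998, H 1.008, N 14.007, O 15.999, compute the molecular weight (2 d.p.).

321.34 g/mol

First, the molecular formula is C15H22F3NO3 (counting implicit H from valence).
  C: 15 × 12.011 = 180.165
  F: 3 × 18.998 = 56.994
  H: 22 × 1.008 = 22.176
  N: 1 × 14.007 = 14.007
  O: 3 × 15.999 = 47.997
Sum: 15×12.011 + 3×18.998 + 22×1.008 + 1×14.007 + 3×15.999 = 321.339 → 321.34 g/mol.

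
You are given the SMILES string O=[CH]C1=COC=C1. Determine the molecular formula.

Walk through each heavy atom and fill implicit hydrogens from standard valence (C 4, N 3, O 2, S 2, halogen 1):
  atom 1: O, bond orders sum to 2 (valence 2) → 0 H
  atom 2: C with explicit H count 1
  atom 3: C, bond orders sum to 4 (valence 4) → 0 H
  atom 4: C, bond orders sum to 3 (valence 4) → 1 H
  atom 5: O, bond orders sum to 2 (valence 2) → 0 H
  atom 6: C, bond orders sum to 3 (valence 4) → 1 H
  atom 7: C, bond orders sum to 3 (valence 4) → 1 H
Totals → C:5, H:4, O:2.
In Hill order: C5H4O2.

C5H4O2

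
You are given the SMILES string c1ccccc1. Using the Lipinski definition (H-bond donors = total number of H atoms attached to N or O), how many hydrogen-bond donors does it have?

0

Donors: find every N or O and count the H atoms it carries.
  (no N or O atoms present)
Lipinski HBD = 0.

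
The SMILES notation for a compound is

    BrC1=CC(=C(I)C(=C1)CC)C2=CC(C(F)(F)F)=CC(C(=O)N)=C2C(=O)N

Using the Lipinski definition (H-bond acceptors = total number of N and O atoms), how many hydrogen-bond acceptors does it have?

N atoms: 2; O atoms: 2.
Lipinski HBA = 2 + 2 = 4.

4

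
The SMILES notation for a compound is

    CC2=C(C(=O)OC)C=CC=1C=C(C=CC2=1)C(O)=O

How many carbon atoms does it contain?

Count every carbon token in the SMILES (each C, including those in ring-closure positions and inside branches).
Carbon count: 14.

14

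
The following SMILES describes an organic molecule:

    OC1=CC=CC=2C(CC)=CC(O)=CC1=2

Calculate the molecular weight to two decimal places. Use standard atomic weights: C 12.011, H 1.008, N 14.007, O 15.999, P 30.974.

First, the molecular formula is C12H12O2 (counting implicit H from valence).
  C: 12 × 12.011 = 144.132
  H: 12 × 1.008 = 12.096
  O: 2 × 15.999 = 31.998
Sum: 12×12.011 + 12×1.008 + 2×15.999 = 188.226 → 188.23 g/mol.

188.23 g/mol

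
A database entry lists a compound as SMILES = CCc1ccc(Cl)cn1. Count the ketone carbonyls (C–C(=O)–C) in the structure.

Scan the SMILES for the ketone motif — none present.

0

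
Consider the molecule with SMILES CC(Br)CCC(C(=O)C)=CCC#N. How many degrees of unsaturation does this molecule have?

4

Degree of unsaturation = (number of rings) + (number of π bonds).
Ring closures in the SMILES: 0.
π bonds: 2 double bonds (each 1 DoU), 1 triple bond (each 2 DoU) → 4 DoU from unsaturation.
Total DoU = 0 + 4 = 4.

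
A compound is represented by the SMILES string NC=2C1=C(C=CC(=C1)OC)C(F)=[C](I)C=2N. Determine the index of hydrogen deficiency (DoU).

7

Degree of unsaturation = (number of rings) + (number of π bonds).
Ring closures in the SMILES: 2.
π bonds: 5 double bonds (each 1 DoU) → 5 DoU from unsaturation.
Total DoU = 2 + 5 = 7.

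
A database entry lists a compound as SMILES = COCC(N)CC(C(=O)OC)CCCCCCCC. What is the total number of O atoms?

Scan the SMILES for O atoms (remember two-letter symbols like Cl and Br are single atoms).
Oxygen count: 3.

3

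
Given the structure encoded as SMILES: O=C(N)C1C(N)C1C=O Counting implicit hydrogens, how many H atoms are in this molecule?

8

Walk through each heavy atom and fill implicit hydrogens from standard valence (C 4, N 3, O 2, S 2, halogen 1):
  atom 1: O, bond orders sum to 2 (valence 2) → 0 H
  atom 2: C, bond orders sum to 4 (valence 4) → 0 H
  atom 3: N, bond orders sum to 1 (valence 3) → 2 H
  atom 4: C, bond orders sum to 3 (valence 4) → 1 H
  atom 5: C, bond orders sum to 3 (valence 4) → 1 H
  atom 6: N, bond orders sum to 1 (valence 3) → 2 H
  atom 7: C, bond orders sum to 3 (valence 4) → 1 H
  atom 8: C, bond orders sum to 3 (valence 4) → 1 H
  atom 9: O, bond orders sum to 2 (valence 2) → 0 H
Total hydrogens: 8.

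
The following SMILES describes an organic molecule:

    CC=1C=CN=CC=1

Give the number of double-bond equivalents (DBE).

Degree of unsaturation = (number of rings) + (number of π bonds).
Ring closures in the SMILES: 1.
π bonds: 3 double bonds (each 1 DoU) → 3 DoU from unsaturation.
Total DoU = 1 + 3 = 4.

4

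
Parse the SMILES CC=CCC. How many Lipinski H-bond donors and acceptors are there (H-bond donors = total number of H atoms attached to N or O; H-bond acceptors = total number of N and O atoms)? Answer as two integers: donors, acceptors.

0, 0

Donors: find every N or O and count the H atoms it carries.
  (no N or O atoms present)
Lipinski HBD = 0.
Acceptors: N atoms = 0, O atoms = 0 → HBA = 0.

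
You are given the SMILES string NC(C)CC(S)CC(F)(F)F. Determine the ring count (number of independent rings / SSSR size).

In SMILES, each pair of matching ring-closure digits denotes one ring-closing bond; the number of such bonds equals the number of independent rings.
Ring-closure bonds here: 0.

0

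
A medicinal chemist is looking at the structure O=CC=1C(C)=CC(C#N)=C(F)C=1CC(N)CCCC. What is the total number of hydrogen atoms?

Walk through each heavy atom and fill implicit hydrogens from standard valence (C 4, N 3, O 2, S 2, halogen 1):
  atom 1: O, bond orders sum to 2 (valence 2) → 0 H
  atom 2: C, bond orders sum to 3 (valence 4) → 1 H
  atom 3: C, bond orders sum to 4 (valence 4) → 0 H
  atom 4: C, bond orders sum to 4 (valence 4) → 0 H
  atom 5: C, bond orders sum to 1 (valence 4) → 3 H
  atom 6: C, bond orders sum to 3 (valence 4) → 1 H
  atom 7: C, bond orders sum to 4 (valence 4) → 0 H
  atom 8: C, bond orders sum to 4 (valence 4) → 0 H
  atom 9: N, bond orders sum to 3 (valence 3) → 0 H
  atom 10: C, bond orders sum to 4 (valence 4) → 0 H
  atom 11: F (halogen, monovalent) → 0 H
  atom 12: C, bond orders sum to 4 (valence 4) → 0 H
  atom 13: C, bond orders sum to 2 (valence 4) → 2 H
  atom 14: C, bond orders sum to 3 (valence 4) → 1 H
  atom 15: N, bond orders sum to 1 (valence 3) → 2 H
  atom 16: C, bond orders sum to 2 (valence 4) → 2 H
  atom 17: C, bond orders sum to 2 (valence 4) → 2 H
  atom 18: C, bond orders sum to 2 (valence 4) → 2 H
  atom 19: C, bond orders sum to 1 (valence 4) → 3 H
Total hydrogens: 19.

19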